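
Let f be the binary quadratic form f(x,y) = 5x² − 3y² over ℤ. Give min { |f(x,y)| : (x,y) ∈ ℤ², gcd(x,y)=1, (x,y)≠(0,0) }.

descent: ρ → (-3,6,2)  [lands on river]
river: ρ → (2,6,-3)
closes: descent 1, river 2
min |a| on river = 2

2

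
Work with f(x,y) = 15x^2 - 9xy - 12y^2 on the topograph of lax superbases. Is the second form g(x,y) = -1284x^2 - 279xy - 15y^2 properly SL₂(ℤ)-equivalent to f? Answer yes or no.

D₁ = 801, D₂ = 801
river cycle of f (length 14): (-12, 9, 15), (15, 21, -6), (-6, 27, 3), (3, 27, -6), (-6, 21, 15), (15, 9, -12), (-12, 15, 12), (12, 9, -15), (-15, 21, 6), (6, 27, -3), … (4 more)
river cycle of g (length 14): (-15, 9, 12), (12, 15, -12), (-12, 9, 15), (15, 21, -6), (-6, 27, 3), (3, 27, -6), (-6, 21, 15), (15, 9, -12), (-12, 15, 12), (12, 9, -15), … (4 more)
cycles coincide ⇒ equivalent

yes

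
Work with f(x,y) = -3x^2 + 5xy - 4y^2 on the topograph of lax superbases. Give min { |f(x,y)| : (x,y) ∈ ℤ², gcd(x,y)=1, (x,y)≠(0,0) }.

translate: b→1 (≡-5 mod 6), so (3,-5,4)→(3,1,2)
flip: (3,1,2)→(2,-1,3)
reduced (well bottom): (2,-1,3) with a≤c, −a<b≤a
well minimum |f| = |-2| = 2 (negative-definite)

2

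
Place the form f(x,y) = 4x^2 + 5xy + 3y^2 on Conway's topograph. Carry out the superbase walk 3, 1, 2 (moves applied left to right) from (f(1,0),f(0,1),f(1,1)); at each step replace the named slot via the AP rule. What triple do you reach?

start (4,3,12) = (f(1,0),f(0,1),f(1,1))
replace slot 3: 2·(4+3) − 12 = 2 → (4,3,2)
replace slot 1: 2·(3+2) − 4 = 6 → (6,3,2)
replace slot 2: 2·(6+2) − 3 = 13 → (6,13,2)

6,13,2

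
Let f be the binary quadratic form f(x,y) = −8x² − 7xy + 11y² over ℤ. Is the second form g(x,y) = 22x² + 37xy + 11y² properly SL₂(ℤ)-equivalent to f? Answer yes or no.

D₁ = 401, D₂ = 401
river cycle of f (length 10): (11, 7, -8), (-8, 9, 10), (10, 11, -7), (-7, 17, 4), (4, 15, -11), (-11, 7, 8), (8, 9, -10), (-10, 11, 7), (7, 17, -4), (-4, 15, 11)
river cycle of g (length 10): (11, 7, -8), (-8, 9, 10), (10, 11, -7), (-7, 17, 4), (4, 15, -11), (-11, 7, 8), (8, 9, -10), (-10, 11, 7), (7, 17, -4), (-4, 15, 11)
cycles coincide ⇒ equivalent

yes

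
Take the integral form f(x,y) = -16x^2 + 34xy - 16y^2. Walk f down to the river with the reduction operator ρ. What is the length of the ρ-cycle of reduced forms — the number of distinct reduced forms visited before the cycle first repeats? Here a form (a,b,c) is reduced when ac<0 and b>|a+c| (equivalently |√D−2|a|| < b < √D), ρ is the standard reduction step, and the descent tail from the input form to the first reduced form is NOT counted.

D = 132, ⌊√D⌋ = 11
descent: ρ → (-16,-2,2)
descent: ρ → (2,10,-4)  [lands on river]
river: ρ → (-4,6,6)
river: ρ → (6,6,-4)
river: ρ → (-4,10,2)
ρ-cycle length = 4 (tail of 2 descent steps not counted)

4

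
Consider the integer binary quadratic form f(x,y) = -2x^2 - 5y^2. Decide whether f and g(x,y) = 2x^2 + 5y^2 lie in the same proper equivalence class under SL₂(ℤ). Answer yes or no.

D₁ = -40, D₂ = -40
f is negative-definite; reduce −f:
−f: reduced (well bottom): (2,0,5) with a≤c, −a<b≤a
flip sign back: reduced form of f is (-2,0,-5)
g: reduced (well bottom): (2,0,5) with a≤c, −a<b≤a
reduced forms (-2, 0, -5) vs (2, 0, 5) ⇒ inequivalent

no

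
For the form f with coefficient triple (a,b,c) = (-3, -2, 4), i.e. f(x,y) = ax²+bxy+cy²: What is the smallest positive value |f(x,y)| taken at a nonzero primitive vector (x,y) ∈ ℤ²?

descent: ρ → (4,2,-3)  [lands on river]
river: ρ → (-3,4,3)
river: ρ → (3,2,-4)
river: ρ → (-4,6,1)
river: ρ → (1,6,-4)
river: ρ → (-4,2,3)
river: ρ → (3,4,-3)
river: ρ → (-3,2,4)
river: ρ → (4,6,-1)
river: ρ → (-1,6,4)
closes: descent 1, river 10
min |a| on river = 1

1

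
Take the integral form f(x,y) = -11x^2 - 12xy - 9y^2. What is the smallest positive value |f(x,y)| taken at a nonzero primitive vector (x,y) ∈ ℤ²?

translate: b→-10 (≡12 mod 22), so (11,12,9)→(11,-10,8)
flip: (11,-10,8)→(8,10,11)
translate: b→-6 (≡10 mod 16), so (8,10,11)→(8,-6,9)
reduced (well bottom): (8,-6,9) with a≤c, −a<b≤a
well minimum |f| = |-8| = 8 (negative-definite)

8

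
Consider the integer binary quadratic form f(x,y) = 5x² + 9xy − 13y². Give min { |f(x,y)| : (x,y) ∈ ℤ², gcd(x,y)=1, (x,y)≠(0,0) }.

river: ρ → (-13,17,1)
river: ρ → (1,17,-13)
river: ρ → (-13,9,5)
river: ρ → (5,11,-11)
river: ρ → (-11,11,5)
river: ρ → (5,9,-13)
closes: descent 0, river 6
min |a| on river = 1

1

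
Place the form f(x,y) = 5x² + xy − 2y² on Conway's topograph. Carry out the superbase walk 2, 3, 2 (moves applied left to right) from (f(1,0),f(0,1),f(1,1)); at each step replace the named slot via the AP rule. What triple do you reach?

start (5,-2,4) = (f(1,0),f(0,1),f(1,1))
replace slot 2: 2·(5+4) − (-2) = 20 → (5,20,4)
replace slot 3: 2·(5+20) − 4 = 46 → (5,20,46)
replace slot 2: 2·(5+46) − 20 = 82 → (5,82,46)

5,82,46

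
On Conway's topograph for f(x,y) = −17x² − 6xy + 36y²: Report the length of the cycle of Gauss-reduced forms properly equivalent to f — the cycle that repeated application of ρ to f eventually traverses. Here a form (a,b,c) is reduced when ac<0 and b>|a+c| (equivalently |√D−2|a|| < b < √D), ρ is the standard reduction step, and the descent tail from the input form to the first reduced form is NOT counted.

D = 2484, ⌊√D⌋ = 49
descent: ρ → (36,6,-17)
descent: ρ → (-17,28,25)  [lands on river]
river: ρ → (25,22,-20)
river: ρ → (-20,18,27)
river: ρ → (27,36,-11)
river: ρ → (-11,30,36)
river: ρ → (36,42,-5)
river: ρ → (-5,48,9)
river: ρ → (9,42,-20)
river: ρ → (-20,38,13)
river: ρ → (13,40,-17)
ρ-cycle length = 10 (tail of 2 descent steps not counted)

10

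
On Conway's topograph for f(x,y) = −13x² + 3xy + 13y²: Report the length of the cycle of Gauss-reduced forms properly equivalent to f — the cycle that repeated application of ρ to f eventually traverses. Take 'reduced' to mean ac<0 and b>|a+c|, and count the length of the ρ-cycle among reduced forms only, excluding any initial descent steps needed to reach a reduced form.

D = 685, ⌊√D⌋ = 26
river: ρ → (13,23,-3)
river: ρ → (-3,25,5)
river: ρ → (5,25,-3)
river: ρ → (-3,23,13)
river: ρ → (13,3,-13)
river: ρ → (-13,23,3)
river: ρ → (3,25,-5)
river: ρ → (-5,25,3)
river: ρ → (3,23,-13)
river: ρ → (-13,3,13)
ρ-cycle length = 10 (tail of 0 descent steps not counted)

10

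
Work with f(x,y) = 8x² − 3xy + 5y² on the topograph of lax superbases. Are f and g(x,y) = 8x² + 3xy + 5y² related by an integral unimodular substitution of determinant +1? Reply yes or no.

D₁ = -151, D₂ = -151
f: flip: (8,-3,5)→(5,3,8)
f: reduced (well bottom): (5,3,8) with a≤c, −a<b≤a
g: flip: (8,3,5)→(5,-3,8)
g: reduced (well bottom): (5,-3,8) with a≤c, −a<b≤a
reduced forms (5, 3, 8) vs (5, -3, 8) ⇒ inequivalent

no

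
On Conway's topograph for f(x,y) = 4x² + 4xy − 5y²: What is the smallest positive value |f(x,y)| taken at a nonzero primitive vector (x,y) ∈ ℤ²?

river: ρ → (-5,6,3)
river: ρ → (3,6,-5)
river: ρ → (-5,4,4)
river: ρ → (4,4,-5)
closes: descent 0, river 4
min |a| on river = 3

3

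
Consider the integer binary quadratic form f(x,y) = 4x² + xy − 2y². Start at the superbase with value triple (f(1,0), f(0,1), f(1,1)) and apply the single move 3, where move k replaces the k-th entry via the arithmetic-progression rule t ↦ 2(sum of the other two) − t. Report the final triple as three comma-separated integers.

start (4,-2,3) = (f(1,0),f(0,1),f(1,1))
replace slot 3: 2·(4+(-2)) − 3 = 1 → (4,-2,1)

4,-2,1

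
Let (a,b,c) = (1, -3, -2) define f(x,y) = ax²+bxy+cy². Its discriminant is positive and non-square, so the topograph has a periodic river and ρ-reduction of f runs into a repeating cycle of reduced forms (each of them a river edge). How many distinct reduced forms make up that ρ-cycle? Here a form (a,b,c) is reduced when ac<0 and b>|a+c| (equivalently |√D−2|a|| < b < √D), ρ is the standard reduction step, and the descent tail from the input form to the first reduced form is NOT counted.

D = 17, ⌊√D⌋ = 4
descent: ρ → (-2,3,1)  [lands on river]
river: ρ → (1,3,-2)
river: ρ → (-2,1,2)
river: ρ → (2,3,-1)
river: ρ → (-1,3,2)
river: ρ → (2,1,-2)
ρ-cycle length = 6 (tail of 1 descent step not counted)

6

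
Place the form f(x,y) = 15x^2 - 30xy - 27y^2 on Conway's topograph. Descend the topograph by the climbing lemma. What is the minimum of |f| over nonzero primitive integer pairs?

descent: ρ → (-27,30,15)  [lands on river]
river: ρ → (15,30,-27)
river: ρ → (-27,24,18)
river: ρ → (18,48,-3)
river: ρ → (-3,48,18)
river: ρ → (18,24,-27)
closes: descent 1, river 6
min |a| on river = 3

3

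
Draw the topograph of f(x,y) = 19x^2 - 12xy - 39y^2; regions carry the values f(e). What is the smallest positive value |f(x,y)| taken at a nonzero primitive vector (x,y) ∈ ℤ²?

descent: ρ → (-39,12,19)
descent: ρ → (19,26,-32)  [lands on river]
river: ρ → (-32,38,13)
river: ρ → (13,40,-29)
river: ρ → (-29,18,24)
river: ρ → (24,30,-23)
river: ρ → (-23,16,31)
river: ρ → (31,46,-8)
river: ρ → (-8,50,19)
closes: descent 2, river 8
min |a| on river = 8

8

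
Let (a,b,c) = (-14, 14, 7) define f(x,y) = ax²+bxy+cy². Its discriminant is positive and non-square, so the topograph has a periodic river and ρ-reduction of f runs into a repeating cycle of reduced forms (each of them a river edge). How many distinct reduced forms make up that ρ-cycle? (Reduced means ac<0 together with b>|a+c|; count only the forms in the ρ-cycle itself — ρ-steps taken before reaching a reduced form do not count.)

D = 588, ⌊√D⌋ = 24
river: ρ → (7,14,-14)
river: ρ → (-14,14,7)
ρ-cycle length = 2 (tail of 0 descent steps not counted)

2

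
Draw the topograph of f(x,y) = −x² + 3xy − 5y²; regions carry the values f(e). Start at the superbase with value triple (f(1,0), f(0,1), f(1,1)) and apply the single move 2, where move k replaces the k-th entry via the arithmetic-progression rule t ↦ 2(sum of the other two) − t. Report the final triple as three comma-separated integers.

start (-1,-5,-3) = (f(1,0),f(0,1),f(1,1))
replace slot 2: 2·((-1)+(-3)) − (-5) = -3 → (-1,-3,-3)

-1,-3,-3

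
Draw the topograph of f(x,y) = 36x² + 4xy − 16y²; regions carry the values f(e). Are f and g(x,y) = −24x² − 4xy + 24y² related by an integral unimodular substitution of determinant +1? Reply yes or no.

D₁ = 2320, D₂ = 2320
river cycle of f (length 10): (-16, 28, 24), (24, 20, -20), (-20, 20, 24), (24, 28, -16), (-16, 36, 16), (16, 28, -24), (-24, 20, 20), (20, 20, -24), (-24, 28, 16), (16, 36, -16)
river cycle of g (length 6): (24, 4, -24), (-24, 44, 4), (4, 44, -24), (-24, 4, 24), (24, 44, -4), (-4, 44, 24)
cycles differ ⇒ inequivalent

no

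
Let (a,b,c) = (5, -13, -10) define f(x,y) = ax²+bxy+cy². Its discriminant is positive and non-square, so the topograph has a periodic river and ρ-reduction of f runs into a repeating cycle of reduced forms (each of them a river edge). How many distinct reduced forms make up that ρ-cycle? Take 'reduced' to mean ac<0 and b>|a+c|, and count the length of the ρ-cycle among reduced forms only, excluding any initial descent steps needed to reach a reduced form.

D = 369, ⌊√D⌋ = 19
descent: ρ → (-10,13,5)  [lands on river]
river: ρ → (5,17,-4)
river: ρ → (-4,15,9)
river: ρ → (9,3,-10)
river: ρ → (-10,17,2)
river: ρ → (2,19,-1)
river: ρ → (-1,19,2)
river: ρ → (2,17,-10)
river: ρ → (-10,3,9)
river: ρ → (9,15,-4)
river: ρ → (-4,17,5)
river: ρ → (5,13,-10)
river: ρ → (-10,7,8)
river: ρ → (8,9,-9)
river: ρ → (-9,9,8)
river: ρ → (8,7,-10)
ρ-cycle length = 16 (tail of 1 descent step not counted)

16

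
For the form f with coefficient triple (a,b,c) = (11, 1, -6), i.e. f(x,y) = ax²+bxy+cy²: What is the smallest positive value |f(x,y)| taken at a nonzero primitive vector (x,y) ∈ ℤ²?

descent: ρ → (-6,11,6)  [lands on river]
river: ρ → (6,13,-4)
river: ρ → (-4,11,9)
river: ρ → (9,7,-6)
river: ρ → (-6,5,10)
river: ρ → (10,15,-1)
river: ρ → (-1,15,10)
river: ρ → (10,5,-6)
river: ρ → (-6,7,9)
river: ρ → (9,11,-4)
river: ρ → (-4,13,6)
river: ρ → (6,11,-6)
river: ρ → (-6,13,4)
river: ρ → (4,11,-9)
river: ρ → (-9,7,6)
river: ρ → (6,5,-10)
river: ρ → (-10,15,1)
river: ρ → (1,15,-10)
river: ρ → (-10,5,6)
river: ρ → (6,7,-9)
river: ρ → (-9,11,4)
river: ρ → (4,13,-6)
closes: descent 1, river 22
min |a| on river = 1

1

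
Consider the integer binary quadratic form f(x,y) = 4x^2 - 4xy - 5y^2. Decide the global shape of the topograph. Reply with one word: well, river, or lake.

D = b²−4ac = (-4)² − 4·4·(-5) = 96
D > 0 non-square ⇒ indefinite ⇒ periodic river

river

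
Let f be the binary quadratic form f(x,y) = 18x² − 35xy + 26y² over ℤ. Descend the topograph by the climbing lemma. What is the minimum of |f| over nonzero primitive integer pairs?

translate: b→1 (≡-35 mod 36), so (18,-35,26)→(18,1,9)
flip: (18,1,9)→(9,-1,18)
reduced (well bottom): (9,-1,18) with a≤c, −a<b≤a
well minimum = a = 9

9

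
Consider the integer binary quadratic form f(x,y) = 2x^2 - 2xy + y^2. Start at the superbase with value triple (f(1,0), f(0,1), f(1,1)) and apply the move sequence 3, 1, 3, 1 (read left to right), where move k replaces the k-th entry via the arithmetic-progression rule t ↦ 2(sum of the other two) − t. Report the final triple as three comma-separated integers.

start (2,1,1) = (f(1,0),f(0,1),f(1,1))
replace slot 3: 2·(2+1) − 1 = 5 → (2,1,5)
replace slot 1: 2·(1+5) − 2 = 10 → (10,1,5)
replace slot 3: 2·(10+1) − 5 = 17 → (10,1,17)
replace slot 1: 2·(1+17) − 10 = 26 → (26,1,17)

26,1,17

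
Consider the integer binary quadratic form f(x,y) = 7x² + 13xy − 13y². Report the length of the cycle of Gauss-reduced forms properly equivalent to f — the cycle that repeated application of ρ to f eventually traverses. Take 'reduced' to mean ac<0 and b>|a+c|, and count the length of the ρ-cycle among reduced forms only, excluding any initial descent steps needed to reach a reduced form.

D = 533, ⌊√D⌋ = 23
river: ρ → (-13,13,7)
river: ρ → (7,15,-11)
river: ρ → (-11,7,11)
river: ρ → (11,15,-7)
river: ρ → (-7,13,13)
river: ρ → (13,13,-7)
river: ρ → (-7,15,11)
river: ρ → (11,7,-11)
river: ρ → (-11,15,7)
river: ρ → (7,13,-13)
ρ-cycle length = 10 (tail of 0 descent steps not counted)

10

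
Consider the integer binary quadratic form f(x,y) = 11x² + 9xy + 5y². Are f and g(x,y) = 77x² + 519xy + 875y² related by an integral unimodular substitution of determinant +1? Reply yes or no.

D₁ = -139, D₂ = -139
f: flip: (11,9,5)→(5,-9,11)
f: translate: b→1 (≡-9 mod 10), so (5,-9,11)→(5,1,7)
f: reduced (well bottom): (5,1,7) with a≤c, −a<b≤a
g: translate: b→57 (≡519 mod 154), so (77,519,875)→(77,57,11)
g: flip: (77,57,11)→(11,-57,77)
g: translate: b→9 (≡-57 mod 22), so (11,-57,77)→(11,9,5)
g: flip: (11,9,5)→(5,-9,11)
g: translate: b→1 (≡-9 mod 10), so (5,-9,11)→(5,1,7)
g: reduced (well bottom): (5,1,7) with a≤c, −a<b≤a
reduced forms (5, 1, 7) vs (5, 1, 7) ⇒ equivalent

yes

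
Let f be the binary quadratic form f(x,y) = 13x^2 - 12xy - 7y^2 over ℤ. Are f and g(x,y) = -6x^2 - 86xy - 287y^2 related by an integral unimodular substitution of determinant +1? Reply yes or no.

D₁ = 508, D₂ = 508
river cycle of f (length 12): (-7, 12, 13), (13, 14, -6), (-6, 22, 1), (1, 22, -6), (-6, 14, 13), (13, 12, -7), (-7, 16, 9), (9, 20, -3), (-3, 22, 2), (2, 22, -3), … (2 more)
river cycle of g (length 12): (-6, 22, 1), (1, 22, -6), (-6, 14, 13), (13, 12, -7), (-7, 16, 9), (9, 20, -3), (-3, 22, 2), (2, 22, -3), (-3, 20, 9), (9, 16, -7), … (2 more)
cycles coincide ⇒ equivalent

yes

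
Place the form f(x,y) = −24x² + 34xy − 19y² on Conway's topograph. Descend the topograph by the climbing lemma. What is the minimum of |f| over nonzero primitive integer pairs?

translate: b→14 (≡-34 mod 48), so (24,-34,19)→(24,14,9)
flip: (24,14,9)→(9,-14,24)
translate: b→4 (≡-14 mod 18), so (9,-14,24)→(9,4,19)
reduced (well bottom): (9,4,19) with a≤c, −a<b≤a
well minimum |f| = |-9| = 9 (negative-definite)

9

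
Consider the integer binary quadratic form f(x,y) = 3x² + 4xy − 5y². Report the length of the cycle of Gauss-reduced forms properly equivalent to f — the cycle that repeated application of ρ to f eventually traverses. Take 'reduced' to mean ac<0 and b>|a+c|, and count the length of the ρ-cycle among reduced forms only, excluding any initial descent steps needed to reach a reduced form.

D = 76, ⌊√D⌋ = 8
river: ρ → (-5,6,2)
river: ρ → (2,6,-5)
river: ρ → (-5,4,3)
river: ρ → (3,8,-1)
river: ρ → (-1,8,3)
river: ρ → (3,4,-5)
ρ-cycle length = 6 (tail of 0 descent steps not counted)

6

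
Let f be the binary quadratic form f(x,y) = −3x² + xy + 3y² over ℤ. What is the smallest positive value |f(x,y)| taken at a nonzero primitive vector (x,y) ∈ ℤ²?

river: ρ → (3,5,-1)
river: ρ → (-1,5,3)
river: ρ → (3,1,-3)
river: ρ → (-3,5,1)
river: ρ → (1,5,-3)
river: ρ → (-3,1,3)
closes: descent 0, river 6
min |a| on river = 1

1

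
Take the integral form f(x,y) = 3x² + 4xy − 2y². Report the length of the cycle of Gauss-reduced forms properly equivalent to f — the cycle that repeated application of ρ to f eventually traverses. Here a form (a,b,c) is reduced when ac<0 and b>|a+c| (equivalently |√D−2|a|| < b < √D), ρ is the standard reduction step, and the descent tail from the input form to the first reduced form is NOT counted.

D = 40, ⌊√D⌋ = 6
river: ρ → (-2,4,3)
river: ρ → (3,2,-3)
river: ρ → (-3,4,2)
river: ρ → (2,4,-3)
river: ρ → (-3,2,3)
river: ρ → (3,4,-2)
ρ-cycle length = 6 (tail of 0 descent steps not counted)

6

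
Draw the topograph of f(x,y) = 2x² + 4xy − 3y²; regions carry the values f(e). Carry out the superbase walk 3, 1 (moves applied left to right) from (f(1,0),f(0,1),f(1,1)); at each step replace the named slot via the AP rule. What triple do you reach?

start (2,-3,3) = (f(1,0),f(0,1),f(1,1))
replace slot 3: 2·(2+(-3)) − 3 = -5 → (2,-3,-5)
replace slot 1: 2·((-3)+(-5)) − 2 = -18 → (-18,-3,-5)

-18,-3,-5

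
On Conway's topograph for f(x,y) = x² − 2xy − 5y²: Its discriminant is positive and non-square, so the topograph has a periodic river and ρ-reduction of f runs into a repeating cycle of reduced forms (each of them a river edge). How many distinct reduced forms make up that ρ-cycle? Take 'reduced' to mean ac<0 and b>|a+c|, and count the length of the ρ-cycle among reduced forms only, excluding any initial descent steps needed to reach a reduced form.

D = 24, ⌊√D⌋ = 4
descent: ρ → (-5,2,1)
descent: ρ → (1,4,-2)  [lands on river]
river: ρ → (-2,4,1)
ρ-cycle length = 2 (tail of 2 descent steps not counted)

2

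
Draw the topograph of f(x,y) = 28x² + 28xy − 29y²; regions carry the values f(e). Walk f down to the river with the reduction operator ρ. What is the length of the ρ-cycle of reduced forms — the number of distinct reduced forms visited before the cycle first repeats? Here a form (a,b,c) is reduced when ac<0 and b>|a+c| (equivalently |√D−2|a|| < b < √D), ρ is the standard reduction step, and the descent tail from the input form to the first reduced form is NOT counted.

D = 4032, ⌊√D⌋ = 63
river: ρ → (-29,30,27)
river: ρ → (27,24,-32)
river: ρ → (-32,40,19)
river: ρ → (19,36,-36)
river: ρ → (-36,36,19)
river: ρ → (19,40,-32)
river: ρ → (-32,24,27)
river: ρ → (27,30,-29)
river: ρ → (-29,28,28)
river: ρ → (28,28,-29)
ρ-cycle length = 10 (tail of 0 descent steps not counted)

10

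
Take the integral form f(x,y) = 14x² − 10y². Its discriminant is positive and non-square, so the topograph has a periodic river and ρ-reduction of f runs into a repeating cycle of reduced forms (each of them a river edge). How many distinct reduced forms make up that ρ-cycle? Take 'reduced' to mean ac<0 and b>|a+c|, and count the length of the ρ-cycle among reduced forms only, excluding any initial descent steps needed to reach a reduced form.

D = 560, ⌊√D⌋ = 23
descent: ρ → (-10,20,4)  [lands on river]
river: ρ → (4,20,-10)
ρ-cycle length = 2 (tail of 1 descent step not counted)

2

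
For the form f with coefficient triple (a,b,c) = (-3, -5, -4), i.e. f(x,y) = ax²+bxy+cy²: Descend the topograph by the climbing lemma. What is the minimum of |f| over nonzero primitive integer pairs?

translate: b→-1 (≡5 mod 6), so (3,5,4)→(3,-1,2)
flip: (3,-1,2)→(2,1,3)
reduced (well bottom): (2,1,3) with a≤c, −a<b≤a
well minimum |f| = |-2| = 2 (negative-definite)

2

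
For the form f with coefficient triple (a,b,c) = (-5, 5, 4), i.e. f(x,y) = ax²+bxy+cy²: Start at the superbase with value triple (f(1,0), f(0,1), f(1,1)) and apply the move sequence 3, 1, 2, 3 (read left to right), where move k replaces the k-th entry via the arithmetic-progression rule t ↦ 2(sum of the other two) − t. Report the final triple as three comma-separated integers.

start (-5,4,4) = (f(1,0),f(0,1),f(1,1))
replace slot 3: 2·((-5)+4) − 4 = -6 → (-5,4,-6)
replace slot 1: 2·(4+(-6)) − (-5) = 1 → (1,4,-6)
replace slot 2: 2·(1+(-6)) − 4 = -14 → (1,-14,-6)
replace slot 3: 2·(1+(-14)) − (-6) = -20 → (1,-14,-20)

1,-14,-20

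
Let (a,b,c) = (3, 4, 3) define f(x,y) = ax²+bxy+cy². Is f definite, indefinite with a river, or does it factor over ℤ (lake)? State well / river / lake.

D = b²−4ac = 4² − 4·3·3 = -20
D < 0 ⇒ definite ⇒ every region one sign ⇒ single well

well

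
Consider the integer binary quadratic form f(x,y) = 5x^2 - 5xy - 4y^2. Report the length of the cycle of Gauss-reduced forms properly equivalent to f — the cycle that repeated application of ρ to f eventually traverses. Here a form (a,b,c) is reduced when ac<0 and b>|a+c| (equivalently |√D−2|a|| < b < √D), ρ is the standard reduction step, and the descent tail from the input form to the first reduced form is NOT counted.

D = 105, ⌊√D⌋ = 10
descent: ρ → (-4,5,5)  [lands on river]
river: ρ → (5,5,-4)
river: ρ → (-4,3,6)
river: ρ → (6,9,-1)
river: ρ → (-1,9,6)
river: ρ → (6,3,-4)
ρ-cycle length = 6 (tail of 1 descent step not counted)

6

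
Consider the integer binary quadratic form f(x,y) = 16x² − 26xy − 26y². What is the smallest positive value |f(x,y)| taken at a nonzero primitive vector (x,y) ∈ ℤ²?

descent: ρ → (-26,26,16)  [lands on river]
river: ρ → (16,38,-14)
river: ρ → (-14,46,4)
river: ρ → (4,42,-36)
river: ρ → (-36,30,10)
river: ρ → (10,30,-36)
river: ρ → (-36,42,4)
river: ρ → (4,46,-14)
river: ρ → (-14,38,16)
river: ρ → (16,26,-26)
closes: descent 1, river 10
min |a| on river = 4

4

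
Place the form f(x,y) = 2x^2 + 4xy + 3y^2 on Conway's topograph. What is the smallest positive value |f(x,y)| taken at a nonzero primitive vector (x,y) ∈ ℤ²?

translate: b→0 (≡4 mod 4), so (2,4,3)→(2,0,1)
flip: (2,0,1)→(1,0,2)
reduced (well bottom): (1,0,2) with a≤c, −a<b≤a
well minimum = a = 1

1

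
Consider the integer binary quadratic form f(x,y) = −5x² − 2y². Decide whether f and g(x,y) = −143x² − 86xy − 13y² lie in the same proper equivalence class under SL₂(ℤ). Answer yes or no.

D₁ = -40, D₂ = -40
f is negative-definite; reduce −f:
−f: flip: (5,0,2)→(2,0,5)
−f: reduced (well bottom): (2,0,5) with a≤c, −a<b≤a
flip sign back: reduced form of f is (-2,0,-5)
g is negative-definite; reduce −g:
−g: flip: (143,86,13)→(13,-86,143)
−g: translate: b→-8 (≡-86 mod 26), so (13,-86,143)→(13,-8,2)
−g: flip: (13,-8,2)→(2,8,13)
−g: translate: b→0 (≡8 mod 4), so (2,8,13)→(2,0,5)
−g: reduced (well bottom): (2,0,5) with a≤c, −a<b≤a
flip sign back: reduced form of g is (-2,0,-5)
reduced forms (-2, 0, -5) vs (-2, 0, -5) ⇒ equivalent

yes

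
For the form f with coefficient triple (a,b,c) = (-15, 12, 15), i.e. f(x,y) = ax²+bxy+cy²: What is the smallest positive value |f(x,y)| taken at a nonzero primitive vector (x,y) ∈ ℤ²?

river: ρ → (15,18,-12)
river: ρ → (-12,30,3)
river: ρ → (3,30,-12)
river: ρ → (-12,18,15)
river: ρ → (15,12,-15)
river: ρ → (-15,18,12)
river: ρ → (12,30,-3)
river: ρ → (-3,30,12)
river: ρ → (12,18,-15)
river: ρ → (-15,12,15)
closes: descent 0, river 10
min |a| on river = 3

3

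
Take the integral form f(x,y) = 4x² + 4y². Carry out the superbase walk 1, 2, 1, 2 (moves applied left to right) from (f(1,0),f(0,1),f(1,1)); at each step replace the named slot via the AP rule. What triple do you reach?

start (4,4,8) = (f(1,0),f(0,1),f(1,1))
replace slot 1: 2·(4+8) − 4 = 20 → (20,4,8)
replace slot 2: 2·(20+8) − 4 = 52 → (20,52,8)
replace slot 1: 2·(52+8) − 20 = 100 → (100,52,8)
replace slot 2: 2·(100+8) − 52 = 164 → (100,164,8)

100,164,8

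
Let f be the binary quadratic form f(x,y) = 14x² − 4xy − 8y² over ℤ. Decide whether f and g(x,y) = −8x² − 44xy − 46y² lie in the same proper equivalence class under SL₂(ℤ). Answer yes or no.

D₁ = 464, D₂ = 464
river cycle of f (length 10): (-8, 20, 2), (2, 20, -8), (-8, 12, 10), (10, 8, -10), (-10, 12, 8), (8, 20, -2), (-2, 20, 8), (8, 12, -10), (-10, 8, 10), (10, 12, -8)
river cycle of g (length 10): (-8, 20, 2), (2, 20, -8), (-8, 12, 10), (10, 8, -10), (-10, 12, 8), (8, 20, -2), (-2, 20, 8), (8, 12, -10), (-10, 8, 10), (10, 12, -8)
cycles coincide ⇒ equivalent

yes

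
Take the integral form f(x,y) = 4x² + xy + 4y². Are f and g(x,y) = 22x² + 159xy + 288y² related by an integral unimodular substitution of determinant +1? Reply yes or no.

D₁ = -63, D₂ = -63
f: reduced (well bottom): (4,1,4) with a≤c, −a<b≤a
g: translate: b→-17 (≡159 mod 44), so (22,159,288)→(22,-17,4)
g: flip: (22,-17,4)→(4,17,22)
g: translate: b→1 (≡17 mod 8), so (4,17,22)→(4,1,4)
g: reduced (well bottom): (4,1,4) with a≤c, −a<b≤a
reduced forms (4, 1, 4) vs (4, 1, 4) ⇒ equivalent

yes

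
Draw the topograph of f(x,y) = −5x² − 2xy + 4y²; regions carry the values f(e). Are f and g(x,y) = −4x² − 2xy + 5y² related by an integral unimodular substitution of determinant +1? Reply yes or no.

D₁ = 84, D₂ = 84
river cycle of f (length 6): (4, 2, -5), (-5, 8, 1), (1, 8, -5), (-5, 2, 4), (4, 6, -3), (-3, 6, 4)
river cycle of g (length 6): (5, 2, -4), (-4, 6, 3), (3, 6, -4), (-4, 2, 5), (5, 8, -1), (-1, 8, 5)
cycles differ ⇒ inequivalent

no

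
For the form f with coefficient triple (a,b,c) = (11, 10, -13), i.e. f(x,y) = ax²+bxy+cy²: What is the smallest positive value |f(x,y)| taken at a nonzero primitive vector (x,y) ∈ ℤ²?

river: ρ → (-13,16,8)
river: ρ → (8,16,-13)
river: ρ → (-13,10,11)
river: ρ → (11,12,-12)
river: ρ → (-12,12,11)
river: ρ → (11,10,-13)
closes: descent 0, river 6
min |a| on river = 8

8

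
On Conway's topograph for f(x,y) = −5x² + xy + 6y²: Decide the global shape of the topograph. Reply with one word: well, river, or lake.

D = b²−4ac = 1² − 4·(-5)·6 = 121
D = 11² is a perfect square ⇒ form factors over ℤ ⇒ lakes

lake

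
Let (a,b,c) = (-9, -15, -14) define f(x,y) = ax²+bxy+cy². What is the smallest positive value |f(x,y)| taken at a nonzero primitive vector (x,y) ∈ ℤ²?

translate: b→-3 (≡15 mod 18), so (9,15,14)→(9,-3,8)
flip: (9,-3,8)→(8,3,9)
reduced (well bottom): (8,3,9) with a≤c, −a<b≤a
well minimum |f| = |-8| = 8 (negative-definite)

8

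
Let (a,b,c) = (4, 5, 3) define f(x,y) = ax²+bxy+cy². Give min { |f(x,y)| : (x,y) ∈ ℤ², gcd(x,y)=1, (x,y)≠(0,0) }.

translate: b→-3 (≡5 mod 8), so (4,5,3)→(4,-3,2)
flip: (4,-3,2)→(2,3,4)
translate: b→-1 (≡3 mod 4), so (2,3,4)→(2,-1,3)
reduced (well bottom): (2,-1,3) with a≤c, −a<b≤a
well minimum = a = 2

2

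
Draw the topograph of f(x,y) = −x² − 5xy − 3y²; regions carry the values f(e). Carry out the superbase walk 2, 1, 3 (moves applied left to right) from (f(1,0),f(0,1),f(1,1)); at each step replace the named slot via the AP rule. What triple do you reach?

start (-1,-3,-9) = (f(1,0),f(0,1),f(1,1))
replace slot 2: 2·((-1)+(-9)) − (-3) = -17 → (-1,-17,-9)
replace slot 1: 2·((-17)+(-9)) − (-1) = -51 → (-51,-17,-9)
replace slot 3: 2·((-51)+(-17)) − (-9) = -127 → (-51,-17,-127)

-51,-17,-127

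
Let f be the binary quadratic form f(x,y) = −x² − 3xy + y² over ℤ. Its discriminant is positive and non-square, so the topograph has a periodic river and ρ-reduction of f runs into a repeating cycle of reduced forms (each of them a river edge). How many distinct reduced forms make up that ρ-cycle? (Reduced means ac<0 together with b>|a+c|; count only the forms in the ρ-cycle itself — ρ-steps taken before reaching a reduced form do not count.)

D = 13, ⌊√D⌋ = 3
descent: ρ → (1,3,-1)  [lands on river]
river: ρ → (-1,3,1)
ρ-cycle length = 2 (tail of 1 descent step not counted)

2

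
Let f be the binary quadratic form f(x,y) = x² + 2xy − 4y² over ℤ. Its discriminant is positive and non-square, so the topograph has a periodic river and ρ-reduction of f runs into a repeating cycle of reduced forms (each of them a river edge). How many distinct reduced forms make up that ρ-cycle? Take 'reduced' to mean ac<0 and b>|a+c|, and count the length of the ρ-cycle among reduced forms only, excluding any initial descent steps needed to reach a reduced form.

D = 20, ⌊√D⌋ = 4
descent: ρ → (-4,-2,1)
descent: ρ → (1,4,-1)  [lands on river]
river: ρ → (-1,4,1)
ρ-cycle length = 2 (tail of 2 descent steps not counted)

2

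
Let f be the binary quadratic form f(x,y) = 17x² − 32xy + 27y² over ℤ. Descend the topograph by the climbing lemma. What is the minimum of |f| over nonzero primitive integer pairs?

translate: b→2 (≡-32 mod 34), so (17,-32,27)→(17,2,12)
flip: (17,2,12)→(12,-2,17)
reduced (well bottom): (12,-2,17) with a≤c, −a<b≤a
well minimum = a = 12

12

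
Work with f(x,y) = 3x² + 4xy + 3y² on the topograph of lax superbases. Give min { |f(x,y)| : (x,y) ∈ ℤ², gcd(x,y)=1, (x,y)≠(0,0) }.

translate: b→-2 (≡4 mod 6), so (3,4,3)→(3,-2,2)
flip: (3,-2,2)→(2,2,3)
reduced (well bottom): (2,2,3) with a≤c, −a<b≤a
well minimum = a = 2

2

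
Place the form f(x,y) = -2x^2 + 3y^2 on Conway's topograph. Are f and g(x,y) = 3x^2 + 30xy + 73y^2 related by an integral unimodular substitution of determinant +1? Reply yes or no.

D₁ = 24, D₂ = 24
river cycle of f (length 2): (-2, 4, 1), (1, 4, -2)
river cycle of g (length 2): (-2, 4, 1), (1, 4, -2)
cycles coincide ⇒ equivalent

yes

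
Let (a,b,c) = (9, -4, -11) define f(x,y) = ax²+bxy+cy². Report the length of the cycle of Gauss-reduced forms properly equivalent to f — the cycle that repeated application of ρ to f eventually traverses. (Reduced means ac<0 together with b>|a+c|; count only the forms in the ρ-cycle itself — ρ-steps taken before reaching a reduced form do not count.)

D = 412, ⌊√D⌋ = 20
descent: ρ → (-11,4,9)  [lands on river]
river: ρ → (9,14,-6)
river: ρ → (-6,10,13)
river: ρ → (13,16,-3)
river: ρ → (-3,20,1)
river: ρ → (1,20,-3)
river: ρ → (-3,16,13)
river: ρ → (13,10,-6)
river: ρ → (-6,14,9)
river: ρ → (9,4,-11)
river: ρ → (-11,18,2)
river: ρ → (2,18,-11)
ρ-cycle length = 12 (tail of 1 descent step not counted)

12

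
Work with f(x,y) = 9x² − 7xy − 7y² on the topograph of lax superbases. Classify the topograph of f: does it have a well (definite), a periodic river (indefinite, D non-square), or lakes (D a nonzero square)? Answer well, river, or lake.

D = b²−4ac = (-7)² − 4·9·(-7) = 301
D > 0 non-square ⇒ indefinite ⇒ periodic river

river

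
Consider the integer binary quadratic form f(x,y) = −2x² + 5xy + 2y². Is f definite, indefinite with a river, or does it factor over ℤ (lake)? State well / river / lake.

D = b²−4ac = 5² − 4·(-2)·2 = 41
D > 0 non-square ⇒ indefinite ⇒ periodic river

river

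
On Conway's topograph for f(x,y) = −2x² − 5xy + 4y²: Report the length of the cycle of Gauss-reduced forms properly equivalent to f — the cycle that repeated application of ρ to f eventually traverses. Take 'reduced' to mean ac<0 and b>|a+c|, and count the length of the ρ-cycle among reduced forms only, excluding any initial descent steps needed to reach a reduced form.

D = 57, ⌊√D⌋ = 7
descent: ρ → (4,5,-2)  [lands on river]
river: ρ → (-2,7,1)
river: ρ → (1,7,-2)
river: ρ → (-2,5,4)
river: ρ → (4,3,-3)
river: ρ → (-3,3,4)
ρ-cycle length = 6 (tail of 1 descent step not counted)

6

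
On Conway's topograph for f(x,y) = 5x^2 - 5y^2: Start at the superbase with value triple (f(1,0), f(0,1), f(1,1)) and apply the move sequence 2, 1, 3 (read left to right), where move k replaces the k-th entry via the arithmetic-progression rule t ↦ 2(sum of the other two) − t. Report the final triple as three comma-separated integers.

start (5,-5,0) = (f(1,0),f(0,1),f(1,1))
replace slot 2: 2·(5+0) − (-5) = 15 → (5,15,0)
replace slot 1: 2·(15+0) − 5 = 25 → (25,15,0)
replace slot 3: 2·(25+15) − 0 = 80 → (25,15,80)

25,15,80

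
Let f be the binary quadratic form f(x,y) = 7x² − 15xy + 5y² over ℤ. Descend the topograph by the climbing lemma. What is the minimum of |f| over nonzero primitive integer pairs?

descent: ρ → (5,5,-3)  [lands on river]
river: ρ → (-3,7,3)
river: ρ → (3,5,-5)
river: ρ → (-5,5,3)
river: ρ → (3,7,-3)
river: ρ → (-3,5,5)
closes: descent 1, river 6
min |a| on river = 3

3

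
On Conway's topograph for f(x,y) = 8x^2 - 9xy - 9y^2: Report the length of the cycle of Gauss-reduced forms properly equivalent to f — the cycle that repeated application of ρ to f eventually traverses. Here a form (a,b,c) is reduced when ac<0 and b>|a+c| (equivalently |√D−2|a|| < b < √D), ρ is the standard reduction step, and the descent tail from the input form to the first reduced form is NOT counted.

D = 369, ⌊√D⌋ = 19
descent: ρ → (-9,9,8)  [lands on river]
river: ρ → (8,7,-10)
river: ρ → (-10,13,5)
river: ρ → (5,17,-4)
river: ρ → (-4,15,9)
river: ρ → (9,3,-10)
river: ρ → (-10,17,2)
river: ρ → (2,19,-1)
river: ρ → (-1,19,2)
river: ρ → (2,17,-10)
river: ρ → (-10,3,9)
river: ρ → (9,15,-4)
river: ρ → (-4,17,5)
river: ρ → (5,13,-10)
river: ρ → (-10,7,8)
river: ρ → (8,9,-9)
ρ-cycle length = 16 (tail of 1 descent step not counted)

16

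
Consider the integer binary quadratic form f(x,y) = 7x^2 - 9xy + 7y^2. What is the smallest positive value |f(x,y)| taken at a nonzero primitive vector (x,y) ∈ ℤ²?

translate: b→5 (≡-9 mod 14), so (7,-9,7)→(7,5,5)
flip: (7,5,5)→(5,-5,7)
translate: b→5 (≡-5 mod 10), so (5,-5,7)→(5,5,7)
reduced (well bottom): (5,5,7) with a≤c, −a<b≤a
well minimum = a = 5

5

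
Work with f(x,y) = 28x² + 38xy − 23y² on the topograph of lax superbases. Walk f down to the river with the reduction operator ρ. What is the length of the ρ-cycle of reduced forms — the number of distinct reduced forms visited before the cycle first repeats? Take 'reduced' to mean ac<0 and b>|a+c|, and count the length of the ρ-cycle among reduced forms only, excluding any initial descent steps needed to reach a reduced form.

D = 4020, ⌊√D⌋ = 63
river: ρ → (-23,54,12)
river: ρ → (12,42,-47)
river: ρ → (-47,52,7)
river: ρ → (7,60,-15)
river: ρ → (-15,60,7)
river: ρ → (7,52,-47)
river: ρ → (-47,42,12)
river: ρ → (12,54,-23)
river: ρ → (-23,38,28)
river: ρ → (28,18,-33)
river: ρ → (-33,48,13)
river: ρ → (13,56,-17)
river: ρ → (-17,46,28)
river: ρ → (28,10,-35)
river: ρ → (-35,60,3)
river: ρ → (3,60,-35)
river: ρ → (-35,10,28)
river: ρ → (28,46,-17)
river: ρ → (-17,56,13)
river: ρ → (13,48,-33)
river: ρ → (-33,18,28)
river: ρ → (28,38,-23)
ρ-cycle length = 22 (tail of 0 descent steps not counted)

22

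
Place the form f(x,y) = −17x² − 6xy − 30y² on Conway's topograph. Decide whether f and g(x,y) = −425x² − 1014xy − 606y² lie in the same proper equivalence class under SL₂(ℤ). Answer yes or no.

D₁ = -2004, D₂ = -2004
f is negative-definite; reduce −f:
−f: reduced (well bottom): (17,6,30) with a≤c, −a<b≤a
flip sign back: reduced form of f is (-17,-6,-30)
g is negative-definite; reduce −g:
−g: translate: b→164 (≡1014 mod 850), so (425,1014,606)→(425,164,17)
−g: flip: (425,164,17)→(17,-164,425)
−g: translate: b→6 (≡-164 mod 34), so (17,-164,425)→(17,6,30)
−g: reduced (well bottom): (17,6,30) with a≤c, −a<b≤a
flip sign back: reduced form of g is (-17,-6,-30)
reduced forms (-17, -6, -30) vs (-17, -6, -30) ⇒ equivalent

yes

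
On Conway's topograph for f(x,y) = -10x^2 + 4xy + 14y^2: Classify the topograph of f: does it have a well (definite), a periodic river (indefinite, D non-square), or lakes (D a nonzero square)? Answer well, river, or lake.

D = b²−4ac = 4² − 4·(-10)·14 = 576
D = 24² is a perfect square ⇒ form factors over ℤ ⇒ lakes

lake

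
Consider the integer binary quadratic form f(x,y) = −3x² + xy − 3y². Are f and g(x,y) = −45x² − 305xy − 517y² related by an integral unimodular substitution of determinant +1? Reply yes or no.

D₁ = -35, D₂ = -35
f is negative-definite; reduce −f:
−f: flip: (3,-1,3)→(3,1,3)
−f: reduced (well bottom): (3,1,3) with a≤c, −a<b≤a
flip sign back: reduced form of f is (-3,-1,-3)
g is negative-definite; reduce −g:
−g: translate: b→35 (≡305 mod 90), so (45,305,517)→(45,35,7)
−g: flip: (45,35,7)→(7,-35,45)
−g: translate: b→7 (≡-35 mod 14), so (7,-35,45)→(7,7,3)
−g: flip: (7,7,3)→(3,-7,7)
−g: translate: b→-1 (≡-7 mod 6), so (3,-7,7)→(3,-1,3)
−g: flip: (3,-1,3)→(3,1,3)
−g: reduced (well bottom): (3,1,3) with a≤c, −a<b≤a
flip sign back: reduced form of g is (-3,-1,-3)
reduced forms (-3, -1, -3) vs (-3, -1, -3) ⇒ equivalent

yes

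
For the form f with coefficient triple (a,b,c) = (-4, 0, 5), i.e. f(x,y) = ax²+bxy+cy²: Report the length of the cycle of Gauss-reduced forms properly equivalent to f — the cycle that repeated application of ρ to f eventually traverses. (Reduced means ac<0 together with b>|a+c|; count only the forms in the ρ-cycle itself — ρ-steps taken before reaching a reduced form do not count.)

D = 80, ⌊√D⌋ = 8
descent: ρ → (5,0,-4)
descent: ρ → (-4,8,1)  [lands on river]
river: ρ → (1,8,-4)
ρ-cycle length = 2 (tail of 2 descent steps not counted)

2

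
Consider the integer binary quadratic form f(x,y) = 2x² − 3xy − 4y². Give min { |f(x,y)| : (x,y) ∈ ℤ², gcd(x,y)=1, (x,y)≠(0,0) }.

descent: ρ → (-4,3,2)  [lands on river]
river: ρ → (2,5,-2)
river: ρ → (-2,3,4)
river: ρ → (4,5,-1)
river: ρ → (-1,5,4)
river: ρ → (4,3,-2)
river: ρ → (-2,5,2)
river: ρ → (2,3,-4)
river: ρ → (-4,5,1)
river: ρ → (1,5,-4)
closes: descent 1, river 10
min |a| on river = 1

1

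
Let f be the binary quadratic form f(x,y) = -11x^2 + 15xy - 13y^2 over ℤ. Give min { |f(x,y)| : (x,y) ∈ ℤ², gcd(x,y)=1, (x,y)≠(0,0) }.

translate: b→7 (≡-15 mod 22), so (11,-15,13)→(11,7,9)
flip: (11,7,9)→(9,-7,11)
reduced (well bottom): (9,-7,11) with a≤c, −a<b≤a
well minimum |f| = |-9| = 9 (negative-definite)

9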